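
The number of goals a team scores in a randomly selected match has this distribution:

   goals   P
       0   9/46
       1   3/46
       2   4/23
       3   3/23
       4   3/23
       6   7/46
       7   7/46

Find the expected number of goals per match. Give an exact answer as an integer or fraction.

E[X] = (9/46)·0 + (3/46)·1 + (4/23)·2 + (3/23)·3 + (3/23)·4 + (7/46)·6 + (7/46)·7
     = 76/23

76/23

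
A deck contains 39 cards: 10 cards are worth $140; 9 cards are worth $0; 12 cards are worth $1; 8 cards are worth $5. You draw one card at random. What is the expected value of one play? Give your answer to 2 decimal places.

$37.23

E[payout] = (10/39)·140 + (9/39)·0 + (12/39)·1 + (8/39)·5 = 484/13
≈ $37.23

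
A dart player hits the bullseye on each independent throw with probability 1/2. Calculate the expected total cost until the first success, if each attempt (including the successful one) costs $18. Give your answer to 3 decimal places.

E[#attempts] = 1/p = 2; E[cost] = 18·2 = 36.
≈ 36.000

$36.000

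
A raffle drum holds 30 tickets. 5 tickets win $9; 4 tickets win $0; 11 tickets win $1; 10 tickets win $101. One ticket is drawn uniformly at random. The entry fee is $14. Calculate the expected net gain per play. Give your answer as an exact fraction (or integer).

323/15 dollars

E[payout] = (5/30)·9 + (4/30)·0 + (11/30)·1 + (10/30)·101 = 533/15
Expected profit = 533/15 − 14 = 323/15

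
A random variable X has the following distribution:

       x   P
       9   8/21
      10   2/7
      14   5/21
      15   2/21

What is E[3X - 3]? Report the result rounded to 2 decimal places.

E[3x-3] = (8/21)·24 + (2/7)·27 + (5/21)·39 + (2/21)·42
     = 211/7 ≈ 30.14

30.14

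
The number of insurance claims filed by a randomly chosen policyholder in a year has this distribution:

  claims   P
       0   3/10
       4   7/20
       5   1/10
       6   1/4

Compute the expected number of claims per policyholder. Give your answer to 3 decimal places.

E[X] = (3/10)·0 + (7/20)·4 + (1/10)·5 + (1/4)·6
     = 17/5 ≈ 3.400

3.400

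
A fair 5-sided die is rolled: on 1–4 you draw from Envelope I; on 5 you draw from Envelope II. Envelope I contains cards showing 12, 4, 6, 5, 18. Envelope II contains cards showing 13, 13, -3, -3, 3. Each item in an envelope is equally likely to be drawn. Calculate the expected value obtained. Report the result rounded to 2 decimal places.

8.12

E[X | Envelope I] = (12 + 4 + 6 + 5 + 18)/5 = 9
E[X | Envelope II] = (13 + 13 − 3 − 3 + 3)/5 = 23/5
E[X] = (4/5)·9 + (1/5)·23/5 = 203/25 ≈ 8.12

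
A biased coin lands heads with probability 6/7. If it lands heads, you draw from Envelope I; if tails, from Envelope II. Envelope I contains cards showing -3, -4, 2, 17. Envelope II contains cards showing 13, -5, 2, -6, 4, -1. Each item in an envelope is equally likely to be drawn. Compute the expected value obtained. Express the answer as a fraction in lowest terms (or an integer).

115/42

E[X | Envelope I] = (-3 − 4 + 2 + 17)/4 = 3
E[X | Envelope II] = (13 − 5 + 2 − 6 + 4 − 1)/6 = 7/6
E[X] = (6/7)·3 + (1/7)·7/6 = 115/42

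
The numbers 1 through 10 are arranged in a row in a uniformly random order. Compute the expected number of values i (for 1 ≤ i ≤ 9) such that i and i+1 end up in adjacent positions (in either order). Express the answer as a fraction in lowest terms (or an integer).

9/5

For each i ∈ {1,…,9}, let Xᵢ = 1 if i and i+1 are adjacent. P(Xᵢ=1) = 2·(10−1)!/10! = 2/10.
By linearity, E[ΣXᵢ] = (9)·(2/10) = 9/5.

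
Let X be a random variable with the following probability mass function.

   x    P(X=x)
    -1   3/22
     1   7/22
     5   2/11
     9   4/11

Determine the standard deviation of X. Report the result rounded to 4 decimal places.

3.9260

E[X] = 48/11, E[X²] = 379/11
Var(X) = E[X²] − (E[X])² = 379/11 − 2304/121 = 1865/121
SD(X) = √(1865/121) ≈ 3.9260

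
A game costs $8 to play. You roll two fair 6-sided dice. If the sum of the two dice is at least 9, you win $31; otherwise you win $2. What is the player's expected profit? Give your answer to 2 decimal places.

E[payout] = (13/18)·2 + (5/18)·31 = 181/18
Expected profit = 181/18 − 8 = 37/18 ≈ $2.06

$2.06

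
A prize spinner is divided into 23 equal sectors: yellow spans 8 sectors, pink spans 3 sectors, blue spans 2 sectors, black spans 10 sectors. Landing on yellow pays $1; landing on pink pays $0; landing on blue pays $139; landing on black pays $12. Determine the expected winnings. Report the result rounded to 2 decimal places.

$17.65

E[payout] = (8/23)·1 + (3/23)·0 + (2/23)·139 + (10/23)·12 = 406/23
≈ $17.65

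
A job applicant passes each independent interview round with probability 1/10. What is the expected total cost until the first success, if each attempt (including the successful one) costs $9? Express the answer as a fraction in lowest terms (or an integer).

$90

E[#attempts] = 1/p = 10; E[cost] = 9·10 = 90.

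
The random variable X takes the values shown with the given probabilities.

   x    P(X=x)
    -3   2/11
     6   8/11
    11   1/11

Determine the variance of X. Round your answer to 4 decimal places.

E[X] = (2/11)·(-3) + (8/11)·6 + (1/11)·11 = 53/11
E[X²] = (2/11)·9 + (8/11)·36 + (1/11)·121 = 427/11
Var(X) = 427/11 − (53/11)² = 1888/121 ≈ 15.6033

15.6033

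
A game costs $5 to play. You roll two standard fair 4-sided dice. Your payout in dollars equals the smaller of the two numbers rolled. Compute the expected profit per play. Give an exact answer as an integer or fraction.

-25/8 dollars

Distribution of the smaller of the two numbers rolled: 1 w.p. 7/16, 2 w.p. 5/16, 3 w.p. 3/16, 4 w.p. 1/16
E[payout] = (7/16)·1 + (5/16)·2 + (3/16)·3 + (1/16)·4 = 15/8
Expected profit = 15/8 − 5 = -25/8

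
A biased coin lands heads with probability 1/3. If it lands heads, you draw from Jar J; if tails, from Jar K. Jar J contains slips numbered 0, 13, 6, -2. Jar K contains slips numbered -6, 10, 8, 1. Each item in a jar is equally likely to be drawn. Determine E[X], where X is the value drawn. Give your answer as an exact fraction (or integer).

E[X | Jar J] = (0 + 13 + 6 − 2)/4 = 17/4
E[X | Jar K] = (-6 + 10 + 8 + 1)/4 = 13/4
E[X] = (1/3)·17/4 + (2/3)·13/4 = 43/12

43/12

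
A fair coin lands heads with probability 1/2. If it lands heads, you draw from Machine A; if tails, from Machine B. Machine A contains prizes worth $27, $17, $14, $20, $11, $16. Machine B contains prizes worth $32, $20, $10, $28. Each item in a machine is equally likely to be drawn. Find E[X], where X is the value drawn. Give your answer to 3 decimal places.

$20.000

E[X | Machine A] = (27 + 17 + 14 + 20 + 11 + 16)/6 = 35/2
E[X | Machine B] = (32 + 20 + 10 + 28)/4 = 45/2
E[X] = (1/2)·35/2 + (1/2)·45/2 = 20 ≈ 20.000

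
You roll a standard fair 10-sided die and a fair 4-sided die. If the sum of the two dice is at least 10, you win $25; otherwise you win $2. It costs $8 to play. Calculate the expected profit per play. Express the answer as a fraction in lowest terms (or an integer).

E[payout] = (13/20)·2 + (7/20)·25 = 201/20
Expected profit = 201/20 − 8 = 41/20

41/20 dollars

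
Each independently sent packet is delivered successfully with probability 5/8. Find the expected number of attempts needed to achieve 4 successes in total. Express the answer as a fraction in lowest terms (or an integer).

32/5

By linearity (sum of 4 independent geometric waits), E[trials] = 4/p = 4/(5/8) = 32/5.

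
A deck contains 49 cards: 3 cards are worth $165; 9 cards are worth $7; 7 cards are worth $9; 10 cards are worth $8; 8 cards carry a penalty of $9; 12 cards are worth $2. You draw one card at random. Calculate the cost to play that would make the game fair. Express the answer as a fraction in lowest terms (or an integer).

E[payout] = (3/49)·165 + (9/49)·7 + (7/49)·9 + (10/49)·8 + (8/49)·(-9) + (12/49)·2 = 653/49
Fair fee = E[payout] = 653/49

653/49 dollars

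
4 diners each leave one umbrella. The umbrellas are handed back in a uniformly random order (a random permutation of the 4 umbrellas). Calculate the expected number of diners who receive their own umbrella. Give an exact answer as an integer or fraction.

Let Xᵢ = 1 if person i gets their own umbrella. For each i, P(Xᵢ=1) = 1/4.
By linearity of expectation, E[X₁+…+X_4] = 4·(1/4) = 1.

1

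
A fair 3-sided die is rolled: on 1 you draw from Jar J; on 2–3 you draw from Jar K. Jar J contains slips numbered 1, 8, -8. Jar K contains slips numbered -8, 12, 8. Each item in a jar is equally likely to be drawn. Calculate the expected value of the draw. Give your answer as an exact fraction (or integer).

25/9

E[X | Jar J] = (1 + 8 − 8)/3 = 1/3
E[X | Jar K] = (-8 + 12 + 8)/3 = 4
E[X] = (1/3)·1/3 + (2/3)·4 = 25/9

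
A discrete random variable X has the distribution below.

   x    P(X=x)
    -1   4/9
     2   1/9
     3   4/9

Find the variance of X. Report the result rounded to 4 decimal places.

3.6543

E[X] = (4/9)·(-1) + (1/9)·2 + (4/9)·3 = 10/9
E[X²] = (4/9)·1 + (1/9)·4 + (4/9)·9 = 44/9
Var(X) = 44/9 − (10/9)² = 296/81 ≈ 3.6543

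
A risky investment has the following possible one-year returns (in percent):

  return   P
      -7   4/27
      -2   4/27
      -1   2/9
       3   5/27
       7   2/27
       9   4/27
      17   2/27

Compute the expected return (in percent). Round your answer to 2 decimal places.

2.11

E[X] = (4/27)·(-7) + (4/27)·(-2) + (2/9)·(-1) + (5/27)·3 + (2/27)·7 + (4/27)·9 + (2/27)·17
     = 19/9 ≈ 2.11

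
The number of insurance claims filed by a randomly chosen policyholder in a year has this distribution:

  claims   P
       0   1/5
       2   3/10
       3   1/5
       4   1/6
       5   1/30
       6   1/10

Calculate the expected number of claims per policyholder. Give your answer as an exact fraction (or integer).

79/30

E[X] = (1/5)·0 + (3/10)·2 + (1/5)·3 + (1/6)·4 + (1/30)·5 + (1/10)·6
     = 79/30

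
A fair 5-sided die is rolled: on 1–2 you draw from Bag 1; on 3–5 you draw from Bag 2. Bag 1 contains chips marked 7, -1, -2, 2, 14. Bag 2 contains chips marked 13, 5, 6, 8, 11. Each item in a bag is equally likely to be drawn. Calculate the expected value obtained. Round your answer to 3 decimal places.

E[X | Bag 1] = (7 − 1 − 2 + 2 + 14)/5 = 4
E[X | Bag 2] = (13 + 5 + 6 + 8 + 11)/5 = 43/5
E[X] = (2/5)·4 + (3/5)·43/5 = 169/25 ≈ 6.760

6.760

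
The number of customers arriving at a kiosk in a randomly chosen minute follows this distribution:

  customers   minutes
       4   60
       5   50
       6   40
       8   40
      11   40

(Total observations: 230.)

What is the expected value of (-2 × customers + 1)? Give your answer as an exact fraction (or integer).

Total = 230, so P(customers=4) = 60/230, etc.
E[-2x+1] = (6/23)·(-7) + (5/23)·(-9) + (4/23)·(-11) + (4/23)·(-15) + (4/23)·(-21)
     = -275/23

-275/23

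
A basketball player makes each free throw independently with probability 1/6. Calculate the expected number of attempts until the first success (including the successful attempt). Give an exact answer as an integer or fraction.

For a geometric distribution, E[trials] = 1/p = 1/(1/6) = 6.

6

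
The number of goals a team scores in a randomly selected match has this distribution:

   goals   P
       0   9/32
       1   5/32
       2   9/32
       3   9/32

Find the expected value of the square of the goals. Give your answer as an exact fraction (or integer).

E[X²] = (9/32)·0 + (5/32)·1 + (9/32)·4 + (9/32)·9
     = 61/16

61/16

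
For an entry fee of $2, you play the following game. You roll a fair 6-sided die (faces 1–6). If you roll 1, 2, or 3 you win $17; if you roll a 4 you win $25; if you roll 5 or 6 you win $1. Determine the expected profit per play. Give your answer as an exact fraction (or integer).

$11

E[payout] = (1/3)·1 + (1/2)·17 + (1/6)·25 = 13
Expected profit = 13 − 2 = 11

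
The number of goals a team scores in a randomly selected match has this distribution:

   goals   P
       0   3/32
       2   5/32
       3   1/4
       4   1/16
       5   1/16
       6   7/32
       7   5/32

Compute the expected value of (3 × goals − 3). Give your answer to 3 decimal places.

9.094

E[3x-3] = (3/32)·(-3) + (5/32)·3 + (1/4)·6 + (1/16)·9 + (1/16)·12 + (7/32)·15 + (5/32)·18
     = 291/32 ≈ 9.094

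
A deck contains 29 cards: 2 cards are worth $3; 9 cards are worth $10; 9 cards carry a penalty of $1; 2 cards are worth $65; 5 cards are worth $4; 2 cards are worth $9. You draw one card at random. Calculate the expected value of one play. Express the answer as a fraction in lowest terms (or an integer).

E[payout] = (2/29)·3 + (9/29)·10 + (9/29)·(-1) + (2/29)·65 + (5/29)·4 + (2/29)·9 = 255/29

255/29 dollars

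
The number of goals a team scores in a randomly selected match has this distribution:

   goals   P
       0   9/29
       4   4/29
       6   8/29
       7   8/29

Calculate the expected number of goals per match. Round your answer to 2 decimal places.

4.14

E[X] = (9/29)·0 + (4/29)·4 + (8/29)·6 + (8/29)·7
     = 120/29 ≈ 4.14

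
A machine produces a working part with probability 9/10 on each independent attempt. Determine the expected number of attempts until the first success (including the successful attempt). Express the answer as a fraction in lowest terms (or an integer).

For a geometric distribution, E[trials] = 1/p = 1/(9/10) = 10/9.

10/9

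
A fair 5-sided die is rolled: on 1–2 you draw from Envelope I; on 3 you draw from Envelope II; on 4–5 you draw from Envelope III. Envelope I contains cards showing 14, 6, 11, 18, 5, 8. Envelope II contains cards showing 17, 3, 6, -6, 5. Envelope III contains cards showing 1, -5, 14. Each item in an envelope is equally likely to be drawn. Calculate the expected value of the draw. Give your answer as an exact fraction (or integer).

97/15

E[X | Envelope I] = (14 + 6 + 11 + 18 + 5 + 8)/6 = 31/3
E[X | Envelope II] = (17 + 3 + 6 − 6 + 5)/5 = 5
E[X | Envelope III] = (1 − 5 + 14)/3 = 10/3
E[X] = (2/5)·31/3 + (1/5)·5 + (2/5)·10/3 = 97/15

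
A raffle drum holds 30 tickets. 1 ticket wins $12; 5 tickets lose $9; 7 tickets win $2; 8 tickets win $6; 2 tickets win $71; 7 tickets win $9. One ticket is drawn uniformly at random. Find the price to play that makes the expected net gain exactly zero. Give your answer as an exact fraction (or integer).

E[payout] = (1/30)·12 + (5/30)·(-9) + (7/30)·2 + (8/30)·6 + (2/30)·71 + (7/30)·9 = 39/5
Fair fee = E[payout] = 39/5

39/5 dollars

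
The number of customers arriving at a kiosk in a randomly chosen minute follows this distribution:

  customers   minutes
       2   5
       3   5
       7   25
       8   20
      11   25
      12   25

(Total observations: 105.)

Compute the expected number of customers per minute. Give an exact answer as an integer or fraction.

187/21

Total = 105, so P(customers=2) = 5/105, etc.
E[X] = (1/21)·2 + (1/21)·3 + (5/21)·7 + (4/21)·8 + (5/21)·11 + (5/21)·12
     = 187/21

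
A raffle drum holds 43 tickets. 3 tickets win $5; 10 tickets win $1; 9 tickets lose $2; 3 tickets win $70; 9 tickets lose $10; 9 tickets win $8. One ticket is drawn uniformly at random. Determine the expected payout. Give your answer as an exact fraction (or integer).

199/43 dollars

E[payout] = (3/43)·5 + (10/43)·1 + (9/43)·(-2) + (3/43)·70 + (9/43)·(-10) + (9/43)·8 = 199/43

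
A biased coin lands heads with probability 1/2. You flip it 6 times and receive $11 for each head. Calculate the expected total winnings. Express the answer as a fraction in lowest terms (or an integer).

$33

E[#heads] = 6·1/2 = 3 (linearity over flips).
E[winnings] = 11·3 = 33.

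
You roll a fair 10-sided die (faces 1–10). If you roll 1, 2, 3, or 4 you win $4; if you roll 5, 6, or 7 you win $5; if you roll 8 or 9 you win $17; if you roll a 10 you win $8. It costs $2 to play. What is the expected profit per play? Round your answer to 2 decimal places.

$5.30

E[payout] = (2/5)·4 + (3/10)·5 + (1/10)·8 + (1/5)·17 = 73/10
Expected profit = 73/10 − 2 = 53/10 ≈ $5.30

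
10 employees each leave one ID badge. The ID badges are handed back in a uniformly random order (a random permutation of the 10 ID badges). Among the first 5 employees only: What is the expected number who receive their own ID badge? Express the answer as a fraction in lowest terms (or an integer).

1/2

Let Xᵢ = 1 if person i gets their own ID badge. For each i, P(Xᵢ=1) = 1/10.
By linearity of expectation, E[X₁+…+X_5] = 5·(1/10) = 1/2.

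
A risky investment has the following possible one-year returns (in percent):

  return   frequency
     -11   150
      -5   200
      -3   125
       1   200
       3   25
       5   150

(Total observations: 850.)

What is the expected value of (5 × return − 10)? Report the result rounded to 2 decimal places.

-21.76

Total = 850, so P(return=-11) = 150/850, etc.
E[5x-10] = (3/17)·(-65) + (4/17)·(-35) + (5/34)·(-25) + (4/17)·(-5) + (1/34)·5 + (3/17)·15
     = -370/17 ≈ -21.76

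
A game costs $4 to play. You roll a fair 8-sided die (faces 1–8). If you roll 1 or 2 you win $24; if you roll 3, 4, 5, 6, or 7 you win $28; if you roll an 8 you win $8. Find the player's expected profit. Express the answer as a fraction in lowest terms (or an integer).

E[payout] = (1/8)·8 + (1/4)·24 + (5/8)·28 = 49/2
Expected profit = 49/2 − 4 = 41/2

41/2 dollars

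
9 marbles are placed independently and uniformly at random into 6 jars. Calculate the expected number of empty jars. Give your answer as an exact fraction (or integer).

1953125/1679616

Let Xⱼ=1 if jar j is empty. P(Xⱼ=1) = ((6-1)/6)^9 = 1953125/10077696.
By linearity, E[#empty] = 6·1953125/10077696 = 1953125/1679616.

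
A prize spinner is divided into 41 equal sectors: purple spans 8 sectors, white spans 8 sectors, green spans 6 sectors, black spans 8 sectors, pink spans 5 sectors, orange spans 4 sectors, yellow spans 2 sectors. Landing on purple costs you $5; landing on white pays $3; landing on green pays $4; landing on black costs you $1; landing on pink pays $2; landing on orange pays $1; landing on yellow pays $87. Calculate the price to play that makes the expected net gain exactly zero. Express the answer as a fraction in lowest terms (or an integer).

188/41 dollars

E[payout] = (8/41)·(-5) + (8/41)·3 + (6/41)·4 + (8/41)·(-1) + (5/41)·2 + (4/41)·1 + (2/41)·87 = 188/41
Fair fee = E[payout] = 188/41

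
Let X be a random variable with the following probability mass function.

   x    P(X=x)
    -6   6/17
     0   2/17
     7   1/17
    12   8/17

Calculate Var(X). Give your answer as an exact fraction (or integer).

E[X] = (6/17)·(-6) + (2/17)·0 + (1/17)·7 + (8/17)·12 = 67/17
E[X²] = (6/17)·36 + (2/17)·0 + (1/17)·49 + (8/17)·144 = 1417/17
Var(X) = 1417/17 − (67/17)² = 19600/289

19600/289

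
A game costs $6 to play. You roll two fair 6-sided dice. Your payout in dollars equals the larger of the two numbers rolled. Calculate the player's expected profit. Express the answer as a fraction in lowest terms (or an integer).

-55/36 dollars

Distribution of the larger of the two numbers rolled: 1 w.p. 1/36, 2 w.p. 1/12, 3 w.p. 5/36, 4 w.p. 7/36, 5 w.p. 1/4, 6 w.p. 11/36
E[payout] = (1/36)·1 + (1/12)·2 + (5/36)·3 + (7/36)·4 + (1/4)·5 + (11/36)·6 = 161/36
Expected profit = 161/36 − 6 = -55/36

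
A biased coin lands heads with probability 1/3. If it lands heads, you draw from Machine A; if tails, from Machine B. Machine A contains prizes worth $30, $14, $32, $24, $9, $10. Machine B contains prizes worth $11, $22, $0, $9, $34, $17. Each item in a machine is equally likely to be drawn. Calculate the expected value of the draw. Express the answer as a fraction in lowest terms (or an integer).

305/18 dollars

E[X | Machine A] = (30 + 14 + 32 + 24 + 9 + 10)/6 = 119/6
E[X | Machine B] = (11 + 22 + 0 + 9 + 34 + 17)/6 = 31/2
E[X] = (1/3)·119/6 + (2/3)·31/2 = 305/18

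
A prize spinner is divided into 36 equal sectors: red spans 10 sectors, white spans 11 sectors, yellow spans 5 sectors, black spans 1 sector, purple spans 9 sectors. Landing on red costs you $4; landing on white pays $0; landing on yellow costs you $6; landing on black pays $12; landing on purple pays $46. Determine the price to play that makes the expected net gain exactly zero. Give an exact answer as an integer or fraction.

E[payout] = (10/36)·(-4) + (11/36)·0 + (5/36)·(-6) + (1/36)·12 + (9/36)·46 = 89/9
Fair fee = E[payout] = 89/9

89/9 dollars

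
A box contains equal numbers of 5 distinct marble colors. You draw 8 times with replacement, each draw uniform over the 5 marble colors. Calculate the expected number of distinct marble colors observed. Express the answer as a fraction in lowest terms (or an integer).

325089/78125

Let Xⱼ=1 if type j appears at least once. P(Xⱼ=1) = 1 − ((5−1)/5)^8 = 325089/390625.
E[#distinct] = 5·325089/390625 = 325089/78125.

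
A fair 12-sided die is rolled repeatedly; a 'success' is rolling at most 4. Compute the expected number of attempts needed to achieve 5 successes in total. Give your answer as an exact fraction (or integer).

By linearity (sum of 5 independent geometric waits), E[trials] = 5/p = 5/(1/3) = 15.

15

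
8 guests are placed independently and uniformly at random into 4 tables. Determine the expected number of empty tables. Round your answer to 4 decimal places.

Let Xⱼ=1 if table j is empty. P(Xⱼ=1) = ((4-1)/4)^8 = 6561/65536.
By linearity, E[#empty] = 4·6561/65536 = 6561/16384.
≈ 0.4005

0.4005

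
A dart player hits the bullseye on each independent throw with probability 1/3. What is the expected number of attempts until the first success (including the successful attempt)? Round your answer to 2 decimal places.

3.00

For a geometric distribution, E[trials] = 1/p = 1/(1/3) = 3.
≈ 3.00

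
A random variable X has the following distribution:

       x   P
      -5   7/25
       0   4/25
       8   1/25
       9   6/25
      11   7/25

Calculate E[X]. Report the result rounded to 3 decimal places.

E[X] = (7/25)·(-5) + (4/25)·0 + (1/25)·8 + (6/25)·9 + (7/25)·11
     = 104/25 ≈ 4.160

4.160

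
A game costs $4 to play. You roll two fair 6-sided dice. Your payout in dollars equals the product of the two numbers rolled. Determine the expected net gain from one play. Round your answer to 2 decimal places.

$8.25

Distribution of the product of the two numbers rolled: 1 w.p. 1/36, 2 w.p. 1/18, 3 w.p. 1/18, 4 w.p. 1/12, 5 w.p. 1/18, 6 w.p. 1/9, …
E[payout] = (1/36)·1 + (1/18)·2 + (1/18)·3 + (1/12)·4 + (1/18)·5 + (1/9)·6 + (1/18)·8 + (1/36)·9 + (1/18)·10 + (1/9)·12 + (1/18)·15 + (1/36)·16 + (1/18)·18 + (1/18)·20 + (1/18)·24 + (1/36)·25 + (1/18)·30 + (1/36)·36 = 49/4
Expected profit = 49/4 − 4 = 33/4 ≈ $8.25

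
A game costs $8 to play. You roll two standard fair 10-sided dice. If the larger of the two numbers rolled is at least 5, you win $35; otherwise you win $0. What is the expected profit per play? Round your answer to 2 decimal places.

E[payout] = (4/25)·0 + (21/25)·35 = 147/5
Expected profit = 147/5 − 8 = 107/5 ≈ $21.40

$21.40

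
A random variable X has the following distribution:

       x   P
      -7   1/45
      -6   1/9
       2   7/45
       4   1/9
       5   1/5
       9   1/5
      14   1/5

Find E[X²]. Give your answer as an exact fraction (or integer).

611/9

E[X²] = (1/45)·49 + (1/9)·36 + (7/45)·4 + (1/9)·16 + (1/5)·25 + (1/5)·81 + (1/5)·196
     = 611/9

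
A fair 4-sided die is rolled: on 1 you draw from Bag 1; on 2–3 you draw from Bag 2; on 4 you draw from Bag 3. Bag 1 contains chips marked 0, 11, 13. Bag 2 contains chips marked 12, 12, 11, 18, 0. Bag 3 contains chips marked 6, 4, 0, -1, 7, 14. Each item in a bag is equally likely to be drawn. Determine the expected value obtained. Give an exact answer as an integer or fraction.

E[X | Bag 1] = (0 + 11 + 13)/3 = 8
E[X | Bag 2] = (12 + 12 + 11 + 18 + 0)/5 = 53/5
E[X | Bag 3] = (6 + 4 + 0 − 1 + 7 + 14)/6 = 5
E[X] = (1/4)·8 + (1/2)·53/5 + (1/4)·5 = 171/20

171/20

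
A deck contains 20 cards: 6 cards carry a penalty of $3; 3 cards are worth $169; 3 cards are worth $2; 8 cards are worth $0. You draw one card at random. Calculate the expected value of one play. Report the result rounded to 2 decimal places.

$24.75

E[payout] = (6/20)·(-3) + (3/20)·169 + (3/20)·2 + (8/20)·0 = 99/4
≈ $24.75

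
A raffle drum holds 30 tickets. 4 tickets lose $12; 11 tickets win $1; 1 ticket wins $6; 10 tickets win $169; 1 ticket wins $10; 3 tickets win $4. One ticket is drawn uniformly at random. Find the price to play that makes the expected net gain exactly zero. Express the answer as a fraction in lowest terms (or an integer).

E[payout] = (4/30)·(-12) + (11/30)·1 + (1/30)·6 + (10/30)·169 + (1/30)·10 + (3/30)·4 = 1681/30
Fair fee = E[payout] = 1681/30

1681/30 dollars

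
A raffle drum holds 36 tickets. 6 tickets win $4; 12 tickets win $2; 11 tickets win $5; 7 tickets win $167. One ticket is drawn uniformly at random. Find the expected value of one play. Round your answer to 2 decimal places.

$35.33

E[payout] = (6/36)·4 + (12/36)·2 + (11/36)·5 + (7/36)·167 = 106/3
≈ $35.33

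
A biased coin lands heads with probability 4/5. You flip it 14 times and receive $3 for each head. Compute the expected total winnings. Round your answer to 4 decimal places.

E[#heads] = 14·4/5 = 56/5 (linearity over flips).
E[winnings] = 3·56/5 = 168/5.
≈ 33.6000

$33.6000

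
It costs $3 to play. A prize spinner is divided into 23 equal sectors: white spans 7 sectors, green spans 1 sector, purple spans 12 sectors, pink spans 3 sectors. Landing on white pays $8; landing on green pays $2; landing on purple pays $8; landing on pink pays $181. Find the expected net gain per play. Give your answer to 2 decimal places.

E[payout] = (7/23)·8 + (1/23)·2 + (12/23)·8 + (3/23)·181 = 697/23
Expected profit = 697/23 − 3 = 628/23 ≈ $27.30

$27.30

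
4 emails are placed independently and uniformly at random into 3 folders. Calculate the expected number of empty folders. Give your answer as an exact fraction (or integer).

Let Xⱼ=1 if folder j is empty. P(Xⱼ=1) = ((3-1)/3)^4 = 16/81.
By linearity, E[#empty] = 3·16/81 = 16/27.

16/27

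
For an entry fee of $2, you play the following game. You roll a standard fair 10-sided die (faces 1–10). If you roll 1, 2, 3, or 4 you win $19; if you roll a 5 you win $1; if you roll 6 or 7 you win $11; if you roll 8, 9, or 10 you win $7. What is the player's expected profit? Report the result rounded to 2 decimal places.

$10.00

E[payout] = (1/10)·1 + (3/10)·7 + (1/5)·11 + (2/5)·19 = 12
Expected profit = 12 − 2 = 10 ≈ $10.00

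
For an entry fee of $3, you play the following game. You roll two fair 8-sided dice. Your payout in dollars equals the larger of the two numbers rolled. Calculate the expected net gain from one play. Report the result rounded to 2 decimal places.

Distribution of the larger of the two numbers rolled: 1 w.p. 1/64, 2 w.p. 3/64, 3 w.p. 5/64, 4 w.p. 7/64, 5 w.p. 9/64, 6 w.p. 11/64, …
E[payout] = (1/64)·1 + (3/64)·2 + (5/64)·3 + (7/64)·4 + (9/64)·5 + (11/64)·6 + (13/64)·7 + (15/64)·8 = 93/16
Expected profit = 93/16 − 3 = 45/16 ≈ $2.81

$2.81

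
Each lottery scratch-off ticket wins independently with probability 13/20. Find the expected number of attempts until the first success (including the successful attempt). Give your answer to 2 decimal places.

For a geometric distribution, E[trials] = 1/p = 1/(13/20) = 20/13.
≈ 1.54

1.54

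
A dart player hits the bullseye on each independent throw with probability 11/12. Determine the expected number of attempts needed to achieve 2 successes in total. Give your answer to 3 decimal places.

2.182

By linearity (sum of 2 independent geometric waits), E[trials] = 2/p = 2/(11/12) = 24/11.
≈ 2.182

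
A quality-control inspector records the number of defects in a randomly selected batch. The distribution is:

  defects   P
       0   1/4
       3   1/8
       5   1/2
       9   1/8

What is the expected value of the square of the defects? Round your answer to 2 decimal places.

23.75

E[X²] = (1/4)·0 + (1/8)·9 + (1/2)·25 + (1/8)·81
     = 95/4 ≈ 23.75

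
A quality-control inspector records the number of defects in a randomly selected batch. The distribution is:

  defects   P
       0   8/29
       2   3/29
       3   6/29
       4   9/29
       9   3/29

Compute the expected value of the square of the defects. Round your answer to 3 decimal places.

15.621

E[X²] = (8/29)·0 + (3/29)·4 + (6/29)·9 + (9/29)·16 + (3/29)·81
     = 453/29 ≈ 15.621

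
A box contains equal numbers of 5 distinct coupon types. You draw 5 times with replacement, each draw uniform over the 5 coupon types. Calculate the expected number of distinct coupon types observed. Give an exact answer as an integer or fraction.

2101/625

Let Xⱼ=1 if type j appears at least once. P(Xⱼ=1) = 1 − ((5−1)/5)^5 = 2101/3125.
E[#distinct] = 5·2101/3125 = 2101/625.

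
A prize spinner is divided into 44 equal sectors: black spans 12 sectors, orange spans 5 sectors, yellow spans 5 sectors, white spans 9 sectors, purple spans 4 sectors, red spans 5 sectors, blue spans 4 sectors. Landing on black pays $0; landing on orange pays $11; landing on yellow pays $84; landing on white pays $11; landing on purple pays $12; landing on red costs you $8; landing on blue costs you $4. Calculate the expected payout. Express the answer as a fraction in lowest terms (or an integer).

E[payout] = (12/44)·0 + (5/44)·11 + (5/44)·84 + (9/44)·11 + (4/44)·12 + (5/44)·(-8) + (4/44)·(-4) = 283/22

283/22 dollars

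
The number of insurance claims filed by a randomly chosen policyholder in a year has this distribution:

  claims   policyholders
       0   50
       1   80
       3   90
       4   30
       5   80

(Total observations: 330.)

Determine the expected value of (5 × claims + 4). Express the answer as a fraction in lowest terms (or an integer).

189/11

Total = 330, so P(claims=0) = 50/330, etc.
E[5x+4] = (5/33)·4 + (8/33)·9 + (3/11)·19 + (1/11)·24 + (8/33)·29
     = 189/11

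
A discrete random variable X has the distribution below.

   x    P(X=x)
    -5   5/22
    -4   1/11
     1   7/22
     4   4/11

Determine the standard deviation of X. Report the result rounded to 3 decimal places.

3.633

E[X] = 3/11, E[X²] = 146/11
Var(X) = E[X²] − (E[X])² = 146/11 − 9/121 = 1597/121
SD(X) = √(1597/121) ≈ 3.633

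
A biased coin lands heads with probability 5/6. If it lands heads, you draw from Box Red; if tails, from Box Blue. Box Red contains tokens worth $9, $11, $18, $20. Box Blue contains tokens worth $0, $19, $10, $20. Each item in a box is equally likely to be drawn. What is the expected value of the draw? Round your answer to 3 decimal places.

$14.125

E[X | Box Red] = (9 + 11 + 18 + 20)/4 = 29/2
E[X | Box Blue] = (0 + 19 + 10 + 20)/4 = 49/4
E[X] = (5/6)·29/2 + (1/6)·49/4 = 113/8 ≈ 14.125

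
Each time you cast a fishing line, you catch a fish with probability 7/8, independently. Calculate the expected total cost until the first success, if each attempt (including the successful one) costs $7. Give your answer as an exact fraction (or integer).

E[#attempts] = 1/p = 8/7; E[cost] = 7·8/7 = 8.

$8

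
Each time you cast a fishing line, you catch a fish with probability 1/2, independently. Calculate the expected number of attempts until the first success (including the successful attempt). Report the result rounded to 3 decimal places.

For a geometric distribution, E[trials] = 1/p = 1/(1/2) = 2.
≈ 2.000

2.000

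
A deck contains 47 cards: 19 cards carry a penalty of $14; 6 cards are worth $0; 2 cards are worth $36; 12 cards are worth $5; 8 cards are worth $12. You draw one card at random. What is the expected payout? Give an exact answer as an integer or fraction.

E[payout] = (19/47)·(-14) + (6/47)·0 + (2/47)·36 + (12/47)·5 + (8/47)·12 = -38/47

-38/47 dollars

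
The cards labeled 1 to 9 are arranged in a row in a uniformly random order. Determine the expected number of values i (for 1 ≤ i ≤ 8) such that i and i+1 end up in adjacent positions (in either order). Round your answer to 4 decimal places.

1.7778

For each i ∈ {1,…,8}, let Xᵢ = 1 if i and i+1 are adjacent. P(Xᵢ=1) = 2·(9−1)!/9! = 2/9.
By linearity, E[ΣXᵢ] = (8)·(2/9) = 16/9.
≈ 1.7778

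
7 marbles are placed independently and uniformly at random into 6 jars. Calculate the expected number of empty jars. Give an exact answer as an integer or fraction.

78125/46656

Let Xⱼ=1 if jar j is empty. P(Xⱼ=1) = ((6-1)/6)^7 = 78125/279936.
By linearity, E[#empty] = 6·78125/279936 = 78125/46656.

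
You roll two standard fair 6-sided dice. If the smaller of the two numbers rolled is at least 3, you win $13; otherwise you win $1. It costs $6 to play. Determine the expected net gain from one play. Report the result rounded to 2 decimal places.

$0.33

E[payout] = (5/9)·1 + (4/9)·13 = 19/3
Expected profit = 19/3 − 6 = 1/3 ≈ $0.33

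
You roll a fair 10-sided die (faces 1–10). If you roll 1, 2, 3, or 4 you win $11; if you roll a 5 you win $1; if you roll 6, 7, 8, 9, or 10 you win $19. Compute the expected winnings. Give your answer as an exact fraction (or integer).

E[payout] = (1/10)·1 + (2/5)·11 + (1/2)·19 = 14

$14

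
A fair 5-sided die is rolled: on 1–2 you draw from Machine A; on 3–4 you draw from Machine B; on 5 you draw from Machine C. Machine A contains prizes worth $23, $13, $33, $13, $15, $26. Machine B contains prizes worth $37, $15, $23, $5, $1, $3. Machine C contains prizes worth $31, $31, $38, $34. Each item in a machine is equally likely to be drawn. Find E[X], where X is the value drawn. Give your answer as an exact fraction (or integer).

E[X | Machine A] = (23 + 13 + 33 + 13 + 15 + 26)/6 = 41/2
E[X | Machine B] = (37 + 15 + 23 + 5 + 1 + 3)/6 = 14
E[X | Machine C] = (31 + 31 + 38 + 34)/4 = 67/2
E[X] = (2/5)·41/2 + (2/5)·14 + (1/5)·67/2 = 41/2

41/2 dollars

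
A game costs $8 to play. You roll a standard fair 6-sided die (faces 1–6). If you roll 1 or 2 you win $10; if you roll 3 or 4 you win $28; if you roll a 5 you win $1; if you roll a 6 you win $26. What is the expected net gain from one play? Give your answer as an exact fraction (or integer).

55/6 dollars

E[payout] = (1/6)·1 + (1/3)·10 + (1/6)·26 + (1/3)·28 = 103/6
Expected profit = 103/6 − 8 = 55/6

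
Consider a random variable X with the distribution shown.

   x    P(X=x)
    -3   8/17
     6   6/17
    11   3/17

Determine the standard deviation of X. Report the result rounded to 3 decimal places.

E[X] = 45/17, E[X²] = 651/17
Var(X) = E[X²] − (E[X])² = 651/17 − 2025/289 = 9042/289
SD(X) = √(9042/289) ≈ 5.593

5.593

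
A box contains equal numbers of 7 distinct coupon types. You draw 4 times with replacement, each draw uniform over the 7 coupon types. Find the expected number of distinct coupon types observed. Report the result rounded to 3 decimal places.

3.222

Let Xⱼ=1 if type j appears at least once. P(Xⱼ=1) = 1 − ((7−1)/7)^4 = 1105/2401.
E[#distinct] = 7·1105/2401 = 1105/343.
≈ 3.222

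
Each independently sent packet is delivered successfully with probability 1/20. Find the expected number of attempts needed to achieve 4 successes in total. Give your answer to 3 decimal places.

By linearity (sum of 4 independent geometric waits), E[trials] = 4/p = 4/(1/20) = 80.
≈ 80.000

80.000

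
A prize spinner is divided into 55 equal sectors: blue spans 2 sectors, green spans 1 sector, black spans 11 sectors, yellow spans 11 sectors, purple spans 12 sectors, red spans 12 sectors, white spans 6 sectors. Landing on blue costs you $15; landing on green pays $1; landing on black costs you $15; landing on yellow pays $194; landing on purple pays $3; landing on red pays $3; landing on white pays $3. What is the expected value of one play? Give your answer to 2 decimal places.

$36.91

E[payout] = (2/55)·(-15) + (1/55)·1 + (11/55)·(-15) + (11/55)·194 + (12/55)·3 + (12/55)·3 + (6/55)·3 = 406/11
≈ $36.91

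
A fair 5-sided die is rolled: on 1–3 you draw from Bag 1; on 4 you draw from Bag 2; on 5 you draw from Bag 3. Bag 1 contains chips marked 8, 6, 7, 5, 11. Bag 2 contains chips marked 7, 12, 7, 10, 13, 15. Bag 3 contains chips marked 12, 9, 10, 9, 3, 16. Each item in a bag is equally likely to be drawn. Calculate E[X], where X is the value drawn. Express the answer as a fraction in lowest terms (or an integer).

E[X | Bag 1] = (8 + 6 + 7 + 5 + 11)/5 = 37/5
E[X | Bag 2] = (7 + 12 + 7 + 10 + 13 + 15)/6 = 32/3
E[X | Bag 3] = (12 + 9 + 10 + 9 + 3 + 16)/6 = 59/6
E[X] = (3/5)·37/5 + (1/5)·32/3 + (1/5)·59/6 = 427/50

427/50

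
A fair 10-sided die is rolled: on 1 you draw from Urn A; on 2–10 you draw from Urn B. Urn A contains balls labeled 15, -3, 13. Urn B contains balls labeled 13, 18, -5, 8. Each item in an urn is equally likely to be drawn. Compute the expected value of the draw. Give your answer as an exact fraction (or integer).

509/60

E[X | Urn A] = (15 − 3 + 13)/3 = 25/3
E[X | Urn B] = (13 + 18 − 5 + 8)/4 = 17/2
E[X] = (1/10)·25/3 + (9/10)·17/2 = 509/60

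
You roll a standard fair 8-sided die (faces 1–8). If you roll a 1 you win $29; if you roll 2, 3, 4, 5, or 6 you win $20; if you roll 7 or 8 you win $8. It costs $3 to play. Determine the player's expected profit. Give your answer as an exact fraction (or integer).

121/8 dollars

E[payout] = (1/4)·8 + (5/8)·20 + (1/8)·29 = 145/8
Expected profit = 145/8 − 3 = 121/8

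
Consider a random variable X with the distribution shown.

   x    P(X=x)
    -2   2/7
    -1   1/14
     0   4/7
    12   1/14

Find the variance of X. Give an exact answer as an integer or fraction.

2245/196

E[X] = (2/7)·(-2) + (1/14)·(-1) + (4/7)·0 + (1/14)·12 = 3/14
E[X²] = (2/7)·4 + (1/14)·1 + (4/7)·0 + (1/14)·144 = 23/2
Var(X) = 23/2 − (3/14)² = 2245/196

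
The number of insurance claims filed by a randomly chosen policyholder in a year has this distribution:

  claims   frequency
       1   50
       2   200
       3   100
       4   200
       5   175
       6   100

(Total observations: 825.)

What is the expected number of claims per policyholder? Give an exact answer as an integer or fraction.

11/3

Total = 825, so P(claims=1) = 50/825, etc.
E[X] = (2/33)·1 + (8/33)·2 + (4/33)·3 + (8/33)·4 + (7/33)·5 + (4/33)·6
     = 11/3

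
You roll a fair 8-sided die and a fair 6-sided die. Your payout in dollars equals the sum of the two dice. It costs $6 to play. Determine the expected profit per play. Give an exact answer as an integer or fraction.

$2

Distribution of the sum of the two dice: 2 w.p. 1/48, 3 w.p. 1/24, 4 w.p. 1/16, 5 w.p. 1/12, 6 w.p. 5/48, 7 w.p. 1/8, …
E[payout] = (1/48)·2 + (1/24)·3 + (1/16)·4 + (1/12)·5 + (5/48)·6 + (1/8)·7 + (1/8)·8 + (1/8)·9 + (5/48)·10 + (1/12)·11 + (1/16)·12 + (1/24)·13 + (1/48)·14 = 8
Expected profit = 8 − 6 = 2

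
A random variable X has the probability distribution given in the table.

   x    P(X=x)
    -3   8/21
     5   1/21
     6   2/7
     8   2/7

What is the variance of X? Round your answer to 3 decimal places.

E[X] = (8/21)·(-3) + (1/21)·5 + (2/7)·6 + (2/7)·8 = 65/21
E[X²] = (8/21)·9 + (1/21)·25 + (2/7)·36 + (2/7)·64 = 697/21
Var(X) = 697/21 − (65/21)² = 10412/441 ≈ 23.610

23.610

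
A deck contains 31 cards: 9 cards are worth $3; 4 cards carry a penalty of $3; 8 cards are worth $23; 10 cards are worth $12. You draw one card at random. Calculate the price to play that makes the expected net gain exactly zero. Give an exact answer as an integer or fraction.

319/31 dollars

E[payout] = (9/31)·3 + (4/31)·(-3) + (8/31)·23 + (10/31)·12 = 319/31
Fair fee = E[payout] = 319/31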